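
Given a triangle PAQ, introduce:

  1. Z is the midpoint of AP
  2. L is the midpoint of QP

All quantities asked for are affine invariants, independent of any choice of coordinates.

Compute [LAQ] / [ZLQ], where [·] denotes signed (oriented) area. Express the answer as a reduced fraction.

[LAQ]:[ZLQ] = -2

Work in coordinates with P = (0, 0), A = (1, 0), Q = (0, 1).
1. Z is the midpoint of AP ⇒ Z = (1/2, 0)
2. L is the midpoint of QP ⇒ L = (0, 1/2)
2·[LAQ] = 1/2, 2·[ZLQ] = -1/4
[LAQ]:[ZLQ] = 1/2:-1/4 = -2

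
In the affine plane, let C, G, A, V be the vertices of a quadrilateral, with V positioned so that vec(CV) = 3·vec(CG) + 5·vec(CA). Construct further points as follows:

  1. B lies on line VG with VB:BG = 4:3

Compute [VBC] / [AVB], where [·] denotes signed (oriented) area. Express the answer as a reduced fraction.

Set C = (0, 0), G = (1, 0), A = (0, 1), V = (3, 5); any affine frame gives the same invariant.
1. B lies on line VG with VB:BG = 4:3 ⇒ B = (13/7, 15/7)
2·[VBC] = -20/7, 2·[AVB] = -4
[VBC]:[AVB] = -20/7:-4 = 5/7

[VBC]:[AVB] = 5/7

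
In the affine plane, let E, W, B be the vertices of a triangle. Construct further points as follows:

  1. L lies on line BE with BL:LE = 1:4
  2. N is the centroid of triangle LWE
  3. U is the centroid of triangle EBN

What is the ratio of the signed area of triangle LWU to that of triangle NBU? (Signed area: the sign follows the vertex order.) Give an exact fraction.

[LWU]:[NBU] = -13/5

Work in coordinates with E = (0, 0), W = (1, 0), B = (0, 1).
1. L lies on line BE with BL:LE = 1:4 ⇒ L = (0, 4/5)
2. N is the centroid of triangle LWE ⇒ N = (1/3, 4/15)
3. U is the centroid of triangle EBN ⇒ U = (1/9, 19/45)
2·[LWU] = -13/45, 2·[NBU] = 1/9
[LWU]:[NBU] = -13/45:1/9 = -13/5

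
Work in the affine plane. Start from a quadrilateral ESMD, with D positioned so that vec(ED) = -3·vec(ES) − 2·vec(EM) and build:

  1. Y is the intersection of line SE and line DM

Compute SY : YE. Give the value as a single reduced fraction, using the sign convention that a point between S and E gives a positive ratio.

SY:YE = -2

Assign E = (0, 0), S = (1, 0), M = (0, 1), D = (-3, -2) — the answer is frame-independent, so this choice is without loss of generality.
1. Y is the intersection of line SE and line DM ⇒ Y = (-1, 0)
Y = S + t·(E−S) with t = 2, so SY:YE = t:(1−t) = 2:-1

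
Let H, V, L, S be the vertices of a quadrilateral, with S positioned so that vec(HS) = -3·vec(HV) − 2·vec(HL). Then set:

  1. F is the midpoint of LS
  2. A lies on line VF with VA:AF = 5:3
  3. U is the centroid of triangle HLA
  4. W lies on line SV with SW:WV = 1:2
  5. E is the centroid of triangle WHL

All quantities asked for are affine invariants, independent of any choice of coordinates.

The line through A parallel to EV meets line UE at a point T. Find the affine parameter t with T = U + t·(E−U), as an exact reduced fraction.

t = 346/211

Work in coordinates with H = (0, 0), V = (1, 0), L = (0, 1), S = (-3, -2).
1. F is the midpoint of LS ⇒ F = (-3/2, -1/2)
2. A lies on line VF with VA:AF = 5:3 ⇒ A = (-9/16, -5/16)
3. U is the centroid of triangle HLA ⇒ U = (-3/16, 11/48)
4. W lies on line SV with SW:WV = 1:2 ⇒ W = (-5/3, -4/3)
5. E is the centroid of triangle WHL ⇒ E = (-5/9, -1/9)
through A parallel to EV: direction (14/9, 1/9); meets UE at T = (-24035/30384, -9991/30384)
T = U + t·(E−U) with t = 346/211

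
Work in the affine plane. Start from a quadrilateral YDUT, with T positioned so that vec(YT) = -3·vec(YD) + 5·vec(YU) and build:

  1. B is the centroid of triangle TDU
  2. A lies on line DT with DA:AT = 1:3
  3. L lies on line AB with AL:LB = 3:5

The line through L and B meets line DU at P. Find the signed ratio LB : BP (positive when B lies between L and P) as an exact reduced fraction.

Choose coordinates Y = (0, 0), D = (1, 0), U = (0, 1), T = (-3, 5).
1. B is the centroid of triangle TDU ⇒ B = (-2/3, 2)
2. A lies on line DT with DA:AT = 1:3 ⇒ A = (0, 5/4)
3. L lies on line AB with AL:LB = 3:5 ⇒ L = (-1/4, 49/32)
line LB meets DU at P = (2, -1)
B = L + t·(P−L) with t = -5/27, so LB:BP = -5/27:32/27

LB:BP = -5/32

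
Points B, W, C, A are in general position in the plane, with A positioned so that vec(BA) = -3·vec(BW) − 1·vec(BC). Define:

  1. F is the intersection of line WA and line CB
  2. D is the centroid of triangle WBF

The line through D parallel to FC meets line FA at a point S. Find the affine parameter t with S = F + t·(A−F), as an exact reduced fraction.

t = -1/9

Assign B = (0, 0), W = (1, 0), C = (0, 1), A = (-3, -1) — the answer is frame-independent, so this choice is without loss of generality.
1. F is the intersection of line WA and line CB ⇒ F = (0, -1/4)
2. D is the centroid of triangle WBF ⇒ D = (1/3, -1/12)
through D parallel to FC: direction (0, 5/4); meets FA at S = (1/3, -1/6)
S = F + t·(A−F) with t = -1/9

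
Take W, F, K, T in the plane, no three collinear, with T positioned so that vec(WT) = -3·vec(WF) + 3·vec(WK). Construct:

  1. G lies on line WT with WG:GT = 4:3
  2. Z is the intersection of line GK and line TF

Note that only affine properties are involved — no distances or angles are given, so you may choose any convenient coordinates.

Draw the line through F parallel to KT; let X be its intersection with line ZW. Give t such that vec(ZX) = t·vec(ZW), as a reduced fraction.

Work in coordinates with W = (0, 0), F = (1, 0), K = (0, 1), T = (-3, 3).
1. G lies on line WT with WG:GT = 4:3 ⇒ G = (-12/7, 12/7)
2. Z is the intersection of line GK and line TF ⇒ Z = (-3/4, 21/16)
through F parallel to KT: direction (-3, 2); meets ZW at X = (-8/13, 14/13)
X = Z + t·(W−Z) with t = 7/39

t = 7/39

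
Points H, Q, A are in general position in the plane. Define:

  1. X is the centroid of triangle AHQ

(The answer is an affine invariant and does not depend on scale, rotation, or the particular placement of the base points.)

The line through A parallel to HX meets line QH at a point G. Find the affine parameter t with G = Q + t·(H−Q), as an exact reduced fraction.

t = 2

Assign H = (0, 0), Q = (1, 0), A = (0, 1) — the answer is frame-independent, so this choice is without loss of generality.
1. X is the centroid of triangle AHQ ⇒ X = (1/3, 1/3)
through A parallel to HX: direction (1/3, 1/3); meets QH at G = (-1, 0)
G = Q + t·(H−Q) with t = 2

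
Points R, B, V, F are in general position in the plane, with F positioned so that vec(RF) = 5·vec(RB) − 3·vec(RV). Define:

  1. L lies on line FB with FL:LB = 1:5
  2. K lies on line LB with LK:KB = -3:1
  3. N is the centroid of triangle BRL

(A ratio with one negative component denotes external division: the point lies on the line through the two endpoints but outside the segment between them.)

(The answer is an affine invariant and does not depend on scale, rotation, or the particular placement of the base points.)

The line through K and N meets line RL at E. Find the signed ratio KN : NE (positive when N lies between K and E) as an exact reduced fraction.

Work in coordinates with R = (0, 0), B = (1, 0), V = (0, 1), F = (5, -3).
1. L lies on line FB with FL:LB = 1:5 ⇒ L = (13/3, -5/2)
2. K lies on line LB with LK:KB = -3:1 ⇒ K = (-2/3, 5/4)
3. N is the centroid of triangle BRL ⇒ N = (16/9, -5/6)
line KN meets RL at E = (52/21, -10/7)
N = K + t·(E−K) with t = 7/9, so KN:NE = 7/9:2/9

KN:NE = 7/2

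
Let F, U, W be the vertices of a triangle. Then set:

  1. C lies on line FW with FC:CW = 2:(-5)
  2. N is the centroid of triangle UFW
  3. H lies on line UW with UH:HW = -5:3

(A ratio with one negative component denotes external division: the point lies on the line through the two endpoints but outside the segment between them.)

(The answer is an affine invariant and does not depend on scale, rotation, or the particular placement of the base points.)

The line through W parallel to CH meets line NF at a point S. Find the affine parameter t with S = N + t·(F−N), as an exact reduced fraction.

Set F = (0, 0), U = (1, 0), W = (0, 1); any affine frame gives the same invariant.
1. C lies on line FW with FC:CW = 2:(-5) ⇒ C = (0, -2/3)
2. N is the centroid of triangle UFW ⇒ N = (1/3, 1/3)
3. H lies on line UW with UH:HW = -5:3 ⇒ H = (-3/2, 5/2)
through W parallel to CH: direction (-3/2, 19/6); meets NF at S = (9/28, 9/28)
S = N + t·(F−N) with t = 1/28

t = 1/28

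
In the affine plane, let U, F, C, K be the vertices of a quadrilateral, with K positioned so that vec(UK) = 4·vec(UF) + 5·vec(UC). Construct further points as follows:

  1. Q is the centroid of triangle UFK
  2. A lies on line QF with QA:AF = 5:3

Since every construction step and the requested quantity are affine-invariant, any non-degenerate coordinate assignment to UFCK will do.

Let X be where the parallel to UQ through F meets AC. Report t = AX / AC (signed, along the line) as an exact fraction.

Set U = (0, 0), F = (1, 0), C = (0, 1), K = (4, 5); any affine frame gives the same invariant.
1. Q is the centroid of triangle UFK ⇒ Q = (5/3, 5/3)
2. A lies on line QF with QA:AF = 5:3 ⇒ A = (5/4, 5/8)
through F parallel to UQ: direction (5/3, 5/3); meets AC at X = (20/13, 7/13)
X = A + t·(C−A) with t = -3/13

t = -3/13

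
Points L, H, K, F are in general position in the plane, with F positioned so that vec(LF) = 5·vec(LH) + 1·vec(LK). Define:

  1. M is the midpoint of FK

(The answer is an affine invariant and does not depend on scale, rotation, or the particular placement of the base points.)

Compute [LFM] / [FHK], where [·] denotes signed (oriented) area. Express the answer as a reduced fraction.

[LFM]:[FHK] = -1/2

Set L = (0, 0), H = (1, 0), K = (0, 1), F = (5, 1); any affine frame gives the same invariant.
1. M is the midpoint of FK ⇒ M = (5/2, 1)
2·[LFM] = 5/2, 2·[FHK] = -5
[LFM]:[FHK] = 5/2:-5 = -1/2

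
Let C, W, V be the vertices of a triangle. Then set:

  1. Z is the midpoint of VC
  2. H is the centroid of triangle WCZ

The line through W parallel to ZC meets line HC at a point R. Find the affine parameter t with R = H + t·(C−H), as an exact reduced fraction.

Work in coordinates with C = (0, 0), W = (1, 0), V = (0, 1).
1. Z is the midpoint of VC ⇒ Z = (0, 1/2)
2. H is the centroid of triangle WCZ ⇒ H = (1/3, 1/6)
through W parallel to ZC: direction (0, -1/2); meets HC at R = (1, 1/2)
R = H + t·(C−H) with t = -2

t = -2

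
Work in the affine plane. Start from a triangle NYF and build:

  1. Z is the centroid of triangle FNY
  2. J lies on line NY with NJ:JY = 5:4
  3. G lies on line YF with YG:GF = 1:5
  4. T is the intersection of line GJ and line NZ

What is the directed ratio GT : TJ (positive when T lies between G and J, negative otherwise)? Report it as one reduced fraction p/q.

GT:TJ = -6/5

Set N = (0, 0), Y = (1, 0), F = (0, 1); any affine frame gives the same invariant.
1. Z is the centroid of triangle FNY ⇒ Z = (1/3, 1/3)
2. J lies on line NY with NJ:JY = 5:4 ⇒ J = (5/9, 0)
3. G lies on line YF with YG:GF = 1:5 ⇒ G = (5/6, 1/6)
4. T is the intersection of line GJ and line NZ ⇒ T = (-5/6, -5/6)
T = G + t·(J−G) with t = 6, so GT:TJ = t:(1−t) = 6:-5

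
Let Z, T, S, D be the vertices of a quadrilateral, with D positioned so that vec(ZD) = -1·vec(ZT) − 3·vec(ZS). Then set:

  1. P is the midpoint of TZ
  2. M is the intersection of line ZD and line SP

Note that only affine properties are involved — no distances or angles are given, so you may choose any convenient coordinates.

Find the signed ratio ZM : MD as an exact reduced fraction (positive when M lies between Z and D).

ZM:MD = -1/6

Work in coordinates with Z = (0, 0), T = (1, 0), S = (0, 1), D = (-1, -3).
1. P is the midpoint of TZ ⇒ P = (1/2, 0)
2. M is the intersection of line ZD and line SP ⇒ M = (1/5, 3/5)
M = Z + t·(D−Z) with t = -1/5, so ZM:MD = t:(1−t) = -1/5:6/5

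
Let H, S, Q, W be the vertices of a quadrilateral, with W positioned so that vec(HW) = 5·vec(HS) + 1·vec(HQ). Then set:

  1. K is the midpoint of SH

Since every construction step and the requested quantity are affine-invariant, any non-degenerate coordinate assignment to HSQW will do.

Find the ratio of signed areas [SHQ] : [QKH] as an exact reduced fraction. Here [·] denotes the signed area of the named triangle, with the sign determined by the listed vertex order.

[SHQ]:[QKH] = 2

Assign H = (0, 0), S = (1, 0), Q = (0, 1), W = (5, 1) — the answer is frame-independent, so this choice is without loss of generality.
1. K is the midpoint of SH ⇒ K = (1/2, 0)
2·[SHQ] = -1, 2·[QKH] = -1/2
[SHQ]:[QKH] = -1:-1/2 = 2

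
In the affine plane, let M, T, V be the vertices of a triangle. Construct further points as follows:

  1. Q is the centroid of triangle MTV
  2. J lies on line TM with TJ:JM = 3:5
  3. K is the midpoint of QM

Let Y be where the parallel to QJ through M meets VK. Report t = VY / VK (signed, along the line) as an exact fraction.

Set M = (0, 0), T = (1, 0), V = (0, 1); any affine frame gives the same invariant.
1. Q is the centroid of triangle MTV ⇒ Q = (1/3, 1/3)
2. J lies on line TM with TJ:JM = 3:5 ⇒ J = (5/8, 0)
3. K is the midpoint of QM ⇒ K = (1/6, 1/6)
through M parallel to QJ: direction (7/24, -1/3); meets VK at Y = (7/27, -8/27)
Y = V + t·(K−V) with t = 14/9

t = 14/9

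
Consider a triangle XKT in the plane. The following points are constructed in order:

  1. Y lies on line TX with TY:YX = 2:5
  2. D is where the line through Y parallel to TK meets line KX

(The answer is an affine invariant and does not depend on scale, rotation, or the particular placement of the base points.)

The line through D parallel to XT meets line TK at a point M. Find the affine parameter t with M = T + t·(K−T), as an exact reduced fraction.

Assign X = (0, 0), K = (1, 0), T = (0, 1) — the answer is frame-independent, so this choice is without loss of generality.
1. Y lies on line TX with TY:YX = 2:5 ⇒ Y = (0, 5/7)
2. D is where the line through Y parallel to TK meets line KX ⇒ D = (5/7, 0)
through D parallel to XT: direction (0, 1); meets TK at M = (5/7, 2/7)
M = T + t·(K−T) with t = 5/7

t = 5/7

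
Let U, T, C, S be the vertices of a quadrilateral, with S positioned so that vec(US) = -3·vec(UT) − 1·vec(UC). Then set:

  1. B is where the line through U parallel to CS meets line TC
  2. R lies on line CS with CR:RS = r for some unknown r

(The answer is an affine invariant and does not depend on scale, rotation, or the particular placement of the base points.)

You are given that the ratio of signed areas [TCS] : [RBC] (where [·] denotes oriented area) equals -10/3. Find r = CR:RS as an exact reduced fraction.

Choose coordinates U = (0, 0), T = (1, 0), C = (0, 1), S = (-3, -1).
1. B is where the line through U parallel to CS meets line TC ⇒ B = (3/5, 2/5)
2. With CR:RS = r, write λ = r/(r+1) so R = C + λ·(S−C); R is affine-linear in λ
Every point depending on R is an affine combination of R and λ-independent points, so each such coordinate is linear in λ; the λ² term in each signed area is a multiple of (S−C)×(S−C) = 0, so 2·[TCS] and 2·[RBC] are each linear in λ. Evaluating at λ=0 and λ=1:
  2·[TCS] = 5,   2·[RBC] = 3·λ
So [TCS]:[RBC] = (5) / (3·λ). Setting this equal to -10/3:
  5 = -10/3·(3·λ)  ⇒  λ = -1/2
Then r = λ/(1−λ) = (-1/2)/(3/2) = -1/3. Check: with r = -1/3, R = (3/2, 2) and [TCS]:[RBC] = -10/3 as required.

r = -1/3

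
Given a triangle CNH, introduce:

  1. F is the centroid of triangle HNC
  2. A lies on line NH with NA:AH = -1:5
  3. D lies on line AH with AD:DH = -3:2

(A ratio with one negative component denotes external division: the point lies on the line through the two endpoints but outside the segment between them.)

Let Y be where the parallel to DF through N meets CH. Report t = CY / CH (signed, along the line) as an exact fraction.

Work in coordinates with C = (0, 0), N = (1, 0), H = (0, 1).
1. F is the centroid of triangle HNC ⇒ F = (1/3, 1/3)
2. A lies on line NH with NA:AH = -1:5 ⇒ A = (5/4, -1/4)
3. D lies on line AH with AD:DH = -3:2 ⇒ D = (-5/2, 7/2)
through N parallel to DF: direction (17/6, -19/6); meets CH at Y = (0, 19/17)
Y = C + t·(H−C) with t = 19/17

t = 19/17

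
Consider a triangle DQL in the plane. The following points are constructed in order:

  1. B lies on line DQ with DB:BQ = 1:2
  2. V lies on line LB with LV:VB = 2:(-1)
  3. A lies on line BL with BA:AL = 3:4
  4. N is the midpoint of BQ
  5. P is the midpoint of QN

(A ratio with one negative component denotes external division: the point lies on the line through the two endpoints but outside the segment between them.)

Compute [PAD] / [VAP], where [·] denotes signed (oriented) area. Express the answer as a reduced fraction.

[PAD]:[VAP] = -1/2

Choose coordinates D = (0, 0), Q = (1, 0), L = (0, 1).
1. B lies on line DQ with DB:BQ = 1:2 ⇒ B = (1/3, 0)
2. V lies on line LB with LV:VB = 2:(-1) ⇒ V = (2/3, -1)
3. A lies on line BL with BA:AL = 3:4 ⇒ A = (4/21, 3/7)
4. N is the midpoint of BQ ⇒ N = (2/3, 0)
5. P is the midpoint of QN ⇒ P = (5/6, 0)
2·[PAD] = 5/14, 2·[VAP] = -5/7
[PAD]:[VAP] = 5/14:-5/7 = -1/2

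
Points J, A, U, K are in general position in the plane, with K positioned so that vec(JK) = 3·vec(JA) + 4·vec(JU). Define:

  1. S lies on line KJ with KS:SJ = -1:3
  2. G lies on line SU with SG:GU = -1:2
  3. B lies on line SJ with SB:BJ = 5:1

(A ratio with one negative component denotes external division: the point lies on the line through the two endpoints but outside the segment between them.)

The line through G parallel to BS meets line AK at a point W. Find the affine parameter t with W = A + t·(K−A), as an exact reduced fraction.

Set J = (0, 0), A = (1, 0), U = (0, 1), K = (3, 4); any affine frame gives the same invariant.
1. S lies on line KJ with KS:SJ = -1:3 ⇒ S = (9/2, 6)
2. G lies on line SU with SG:GU = -1:2 ⇒ G = (9, 11)
3. B lies on line SJ with SB:BJ = 5:1 ⇒ B = (3/4, 1)
through G parallel to BS: direction (15/4, 5); meets AK at W = (3/2, 1)
W = A + t·(K−A) with t = 1/4

t = 1/4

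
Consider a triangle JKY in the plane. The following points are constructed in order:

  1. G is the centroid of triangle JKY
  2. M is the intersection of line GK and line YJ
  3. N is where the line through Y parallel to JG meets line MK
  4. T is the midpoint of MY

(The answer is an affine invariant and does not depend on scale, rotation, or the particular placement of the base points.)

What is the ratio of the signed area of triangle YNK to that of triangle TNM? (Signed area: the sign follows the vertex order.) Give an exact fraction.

[YNK]:[TNM] = 8

Set J = (0, 0), K = (1, 0), Y = (0, 1); any affine frame gives the same invariant.
1. G is the centroid of triangle JKY ⇒ G = (1/3, 1/3)
2. M is the intersection of line GK and line YJ ⇒ M = (0, 1/2)
3. N is where the line through Y parallel to JG meets line MK ⇒ N = (-1/3, 2/3)
4. T is the midpoint of MY ⇒ T = (0, 3/4)
2·[YNK] = 2/3, 2·[TNM] = 1/12
[YNK]:[TNM] = 2/3:1/12 = 8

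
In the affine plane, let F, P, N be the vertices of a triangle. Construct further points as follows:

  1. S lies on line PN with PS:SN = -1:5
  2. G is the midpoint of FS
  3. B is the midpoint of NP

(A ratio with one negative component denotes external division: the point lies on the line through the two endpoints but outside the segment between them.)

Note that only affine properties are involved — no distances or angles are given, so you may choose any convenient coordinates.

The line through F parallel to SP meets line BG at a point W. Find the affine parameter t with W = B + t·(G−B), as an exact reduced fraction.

t = 2

Work in coordinates with F = (0, 0), P = (1, 0), N = (0, 1).
1. S lies on line PN with PS:SN = -1:5 ⇒ S = (5/4, -1/4)
2. G is the midpoint of FS ⇒ G = (5/8, -1/8)
3. B is the midpoint of NP ⇒ B = (1/2, 1/2)
through F parallel to SP: direction (-1/4, 1/4); meets BG at W = (3/4, -3/4)
W = B + t·(G−B) with t = 2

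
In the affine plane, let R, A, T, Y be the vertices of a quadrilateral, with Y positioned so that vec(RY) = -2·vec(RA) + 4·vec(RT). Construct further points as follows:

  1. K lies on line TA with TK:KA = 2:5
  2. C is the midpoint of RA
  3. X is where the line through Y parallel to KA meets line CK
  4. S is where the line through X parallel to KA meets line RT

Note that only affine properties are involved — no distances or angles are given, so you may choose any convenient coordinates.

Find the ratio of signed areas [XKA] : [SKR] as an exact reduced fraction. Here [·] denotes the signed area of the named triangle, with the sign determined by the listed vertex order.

[XKA]:[SKR] = -5/4

Work in coordinates with R = (0, 0), A = (1, 0), T = (0, 1), Y = (-2, 4).
1. K lies on line TA with TK:KA = 2:5 ⇒ K = (2/7, 5/7)
2. C is the midpoint of RA ⇒ C = (1/2, 0)
3. X is where the line through Y parallel to KA meets line CK ⇒ X = (-1/7, 15/7)
4. S is where the line through X parallel to KA meets line RT ⇒ S = (0, 2)
2·[XKA] = 5/7, 2·[SKR] = -4/7
[XKA]:[SKR] = 5/7:-4/7 = -5/4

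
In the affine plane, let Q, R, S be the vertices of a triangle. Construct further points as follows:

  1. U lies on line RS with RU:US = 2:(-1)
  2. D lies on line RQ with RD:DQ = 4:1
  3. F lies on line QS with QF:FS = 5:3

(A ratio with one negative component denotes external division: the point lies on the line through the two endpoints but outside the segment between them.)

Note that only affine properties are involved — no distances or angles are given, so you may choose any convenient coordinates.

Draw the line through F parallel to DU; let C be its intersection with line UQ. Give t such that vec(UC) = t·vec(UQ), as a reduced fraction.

Assign Q = (0, 0), R = (1, 0), S = (0, 1) — the answer is frame-independent, so this choice is without loss of generality.
1. U lies on line RS with RU:US = 2:(-1) ⇒ U = (-1, 2)
2. D lies on line RQ with RD:DQ = 4:1 ⇒ D = (1/5, 0)
3. F lies on line QS with QF:FS = 5:3 ⇒ F = (0, 5/8)
through F parallel to DU: direction (-6/5, 2); meets UQ at C = (-15/8, 15/4)
C = U + t·(Q−U) with t = -7/8

t = -7/8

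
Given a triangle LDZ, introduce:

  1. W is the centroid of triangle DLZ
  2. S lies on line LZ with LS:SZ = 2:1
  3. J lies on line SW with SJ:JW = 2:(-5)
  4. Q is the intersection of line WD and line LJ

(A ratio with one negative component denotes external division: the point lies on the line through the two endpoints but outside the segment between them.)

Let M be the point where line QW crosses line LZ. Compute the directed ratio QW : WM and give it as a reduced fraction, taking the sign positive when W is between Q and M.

Work in coordinates with L = (0, 0), D = (1, 0), Z = (0, 1).
1. W is the centroid of triangle DLZ ⇒ W = (1/3, 1/3)
2. S lies on line LZ with LS:SZ = 2:1 ⇒ S = (0, 2/3)
3. J lies on line SW with SJ:JW = 2:(-5) ⇒ J = (-2/9, 8/9)
4. Q is the intersection of line WD and line LJ ⇒ Q = (-1/7, 4/7)
line QW meets LZ at M = (0, 1/2)
W = Q + t·(M−Q) with t = 10/3, so QW:WM = 10/3:-7/3

QW:WM = -10/7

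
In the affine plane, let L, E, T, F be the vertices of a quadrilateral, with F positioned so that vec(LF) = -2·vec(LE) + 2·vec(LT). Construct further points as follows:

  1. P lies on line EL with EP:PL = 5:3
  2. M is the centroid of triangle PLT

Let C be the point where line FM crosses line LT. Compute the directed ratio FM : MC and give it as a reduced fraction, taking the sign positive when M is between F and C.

FM:MC = -17

Choose coordinates L = (0, 0), E = (1, 0), T = (0, 1), F = (-2, 2).
1. P lies on line EL with EP:PL = 5:3 ⇒ P = (3/8, 0)
2. M is the centroid of triangle PLT ⇒ M = (1/8, 1/3)
line FM meets LT at C = (0, 22/51)
M = F + t·(C−F) with t = 17/16, so FM:MC = 17/16:-1/16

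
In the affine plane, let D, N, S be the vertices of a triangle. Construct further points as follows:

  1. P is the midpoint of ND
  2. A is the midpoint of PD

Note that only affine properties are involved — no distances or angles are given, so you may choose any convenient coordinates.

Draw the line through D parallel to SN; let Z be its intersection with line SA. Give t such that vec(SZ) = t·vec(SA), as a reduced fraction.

Assign D = (0, 0), N = (1, 0), S = (0, 1) — the answer is frame-independent, so this choice is without loss of generality.
1. P is the midpoint of ND ⇒ P = (1/2, 0)
2. A is the midpoint of PD ⇒ A = (1/4, 0)
through D parallel to SN: direction (1, -1); meets SA at Z = (1/3, -1/3)
Z = S + t·(A−S) with t = 4/3

t = 4/3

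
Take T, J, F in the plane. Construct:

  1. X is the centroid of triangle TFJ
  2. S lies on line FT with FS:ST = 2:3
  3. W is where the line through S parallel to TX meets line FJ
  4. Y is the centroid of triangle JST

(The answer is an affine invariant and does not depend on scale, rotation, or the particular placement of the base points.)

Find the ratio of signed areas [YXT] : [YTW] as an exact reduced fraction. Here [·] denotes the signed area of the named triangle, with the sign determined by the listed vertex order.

Assign T = (0, 0), J = (1, 0), F = (0, 1) — the answer is frame-independent, so this choice is without loss of generality.
1. X is the centroid of triangle TFJ ⇒ X = (1/3, 1/3)
2. S lies on line FT with FS:ST = 2:3 ⇒ S = (0, 3/5)
3. W is where the line through S parallel to TX meets line FJ ⇒ W = (1/5, 4/5)
4. Y is the centroid of triangle JST ⇒ Y = (1/3, 1/5)
2·[YXT] = 2/45, 2·[YTW] = -17/75
[YXT]:[YTW] = 2/45:-17/75 = -10/51

[YXT]:[YTW] = -10/51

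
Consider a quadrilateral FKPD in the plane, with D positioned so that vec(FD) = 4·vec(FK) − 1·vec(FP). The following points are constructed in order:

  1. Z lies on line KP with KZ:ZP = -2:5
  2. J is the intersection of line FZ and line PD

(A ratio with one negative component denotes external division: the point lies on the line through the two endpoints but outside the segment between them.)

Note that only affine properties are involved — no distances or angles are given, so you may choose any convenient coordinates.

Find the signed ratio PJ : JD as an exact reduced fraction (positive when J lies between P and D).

PJ:JD = -5/3

Assign F = (0, 0), K = (1, 0), P = (0, 1), D = (4, -1) — the answer is frame-independent, so this choice is without loss of generality.
1. Z lies on line KP with KZ:ZP = -2:5 ⇒ Z = (5/3, -2/3)
2. J is the intersection of line FZ and line PD ⇒ J = (10, -4)
J = P + t·(D−P) with t = 5/2, so PJ:JD = t:(1−t) = 5/2:-3/2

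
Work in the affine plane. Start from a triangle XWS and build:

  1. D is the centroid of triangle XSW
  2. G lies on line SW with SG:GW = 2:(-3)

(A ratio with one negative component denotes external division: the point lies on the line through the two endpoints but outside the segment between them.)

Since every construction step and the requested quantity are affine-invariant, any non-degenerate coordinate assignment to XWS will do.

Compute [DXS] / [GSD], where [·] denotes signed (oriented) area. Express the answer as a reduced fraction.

Choose coordinates X = (0, 0), W = (1, 0), S = (0, 1).
1. D is the centroid of triangle XSW ⇒ D = (1/3, 1/3)
2. G lies on line SW with SG:GW = 2:(-3) ⇒ G = (-2, 3)
2·[DXS] = -1/3, 2·[GSD] = -2/3
[DXS]:[GSD] = -1/3:-2/3 = 1/2

[DXS]:[GSD] = 1/2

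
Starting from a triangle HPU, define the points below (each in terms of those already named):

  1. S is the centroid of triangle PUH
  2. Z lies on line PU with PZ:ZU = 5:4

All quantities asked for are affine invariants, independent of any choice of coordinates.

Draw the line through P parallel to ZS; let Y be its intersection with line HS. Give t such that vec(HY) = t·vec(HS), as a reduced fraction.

Set H = (0, 0), P = (1, 0), U = (0, 1); any affine frame gives the same invariant.
1. S is the centroid of triangle PUH ⇒ S = (1/3, 1/3)
2. Z lies on line PU with PZ:ZU = 5:4 ⇒ Z = (4/9, 5/9)
through P parallel to ZS: direction (-1/9, -2/9); meets HS at Y = (2, 2)
Y = H + t·(S−H) with t = 6

t = 6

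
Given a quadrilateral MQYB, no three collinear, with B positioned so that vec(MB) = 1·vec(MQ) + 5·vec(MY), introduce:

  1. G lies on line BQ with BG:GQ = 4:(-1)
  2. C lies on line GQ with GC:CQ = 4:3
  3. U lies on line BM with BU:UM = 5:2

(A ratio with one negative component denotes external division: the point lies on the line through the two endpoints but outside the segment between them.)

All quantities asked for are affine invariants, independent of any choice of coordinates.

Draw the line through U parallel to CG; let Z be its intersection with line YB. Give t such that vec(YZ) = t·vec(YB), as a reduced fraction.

Work in coordinates with M = (0, 0), Q = (1, 0), Y = (0, 1), B = (1, 5).
1. G lies on line BQ with BG:GQ = 4:(-1) ⇒ G = (1, -5/3)
2. C lies on line GQ with GC:CQ = 4:3 ⇒ C = (1, -5/7)
3. U lies on line BM with BU:UM = 5:2 ⇒ U = (2/7, 10/7)
through U parallel to CG: direction (0, -20/21); meets YB at Z = (2/7, 15/7)
Z = Y + t·(B−Y) with t = 2/7

t = 2/7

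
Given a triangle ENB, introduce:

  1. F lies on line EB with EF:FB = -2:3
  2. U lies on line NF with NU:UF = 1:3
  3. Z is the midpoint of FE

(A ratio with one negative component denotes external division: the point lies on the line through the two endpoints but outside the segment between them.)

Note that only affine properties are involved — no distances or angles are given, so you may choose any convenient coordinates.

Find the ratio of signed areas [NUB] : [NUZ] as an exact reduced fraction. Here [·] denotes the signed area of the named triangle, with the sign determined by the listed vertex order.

Choose coordinates E = (0, 0), N = (1, 0), B = (0, 1).
1. F lies on line EB with EF:FB = -2:3 ⇒ F = (0, -2)
2. U lies on line NF with NU:UF = 1:3 ⇒ U = (3/4, -1/2)
3. Z is the midpoint of FE ⇒ Z = (0, -1)
2·[NUB] = -3/4, 2·[NUZ] = -1/4
[NUB]:[NUZ] = -3/4:-1/4 = 3

[NUB]:[NUZ] = 3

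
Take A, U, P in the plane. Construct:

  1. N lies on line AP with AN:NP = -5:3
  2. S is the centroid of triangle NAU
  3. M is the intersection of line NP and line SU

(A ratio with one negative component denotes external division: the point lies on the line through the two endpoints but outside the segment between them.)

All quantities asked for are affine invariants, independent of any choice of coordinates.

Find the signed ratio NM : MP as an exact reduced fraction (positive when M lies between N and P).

NM:MP = 5

Work in coordinates with A = (0, 0), U = (1, 0), P = (0, 1).
1. N lies on line AP with AN:NP = -5:3 ⇒ N = (0, 5/2)
2. S is the centroid of triangle NAU ⇒ S = (1/3, 5/6)
3. M is the intersection of line NP and line SU ⇒ M = (0, 5/4)
M = N + t·(P−N) with t = 5/6, so NM:MP = t:(1−t) = 5/6:1/6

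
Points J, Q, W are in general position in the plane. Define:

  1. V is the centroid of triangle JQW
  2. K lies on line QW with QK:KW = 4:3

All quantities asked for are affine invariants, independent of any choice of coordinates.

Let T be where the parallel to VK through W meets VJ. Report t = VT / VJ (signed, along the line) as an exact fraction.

Assign J = (0, 0), Q = (1, 0), W = (0, 1) — the answer is frame-independent, so this choice is without loss of generality.
1. V is the centroid of triangle JQW ⇒ V = (1/3, 1/3)
2. K lies on line QW with QK:KW = 4:3 ⇒ K = (3/7, 4/7)
through W parallel to VK: direction (2/21, 5/21); meets VJ at T = (-2/3, -2/3)
T = V + t·(J−V) with t = 3

t = 3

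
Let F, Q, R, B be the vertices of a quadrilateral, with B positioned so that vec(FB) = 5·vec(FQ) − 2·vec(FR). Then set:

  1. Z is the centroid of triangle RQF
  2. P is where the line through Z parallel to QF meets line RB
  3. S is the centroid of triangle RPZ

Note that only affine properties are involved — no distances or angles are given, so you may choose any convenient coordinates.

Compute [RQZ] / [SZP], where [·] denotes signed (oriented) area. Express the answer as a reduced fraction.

[RQZ]:[SZP] = -27/14

Assign F = (0, 0), Q = (1, 0), R = (0, 1), B = (5, -2) — the answer is frame-independent, so this choice is without loss of generality.
1. Z is the centroid of triangle RQF ⇒ Z = (1/3, 1/3)
2. P is where the line through Z parallel to QF meets line RB ⇒ P = (10/9, 1/3)
3. S is the centroid of triangle RPZ ⇒ S = (13/27, 5/9)
2·[RQZ] = -1/3, 2·[SZP] = 14/81
[RQZ]:[SZP] = -1/3:14/81 = -27/14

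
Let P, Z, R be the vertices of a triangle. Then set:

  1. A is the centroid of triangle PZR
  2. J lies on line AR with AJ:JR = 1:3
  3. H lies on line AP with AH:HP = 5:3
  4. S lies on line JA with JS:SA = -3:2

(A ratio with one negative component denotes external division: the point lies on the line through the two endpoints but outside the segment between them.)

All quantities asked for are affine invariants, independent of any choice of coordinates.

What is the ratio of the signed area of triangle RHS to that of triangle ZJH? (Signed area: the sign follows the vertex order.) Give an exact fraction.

[RHS]:[ZJH] = 10/11

Choose coordinates P = (0, 0), Z = (1, 0), R = (0, 1).
1. A is the centroid of triangle PZR ⇒ A = (1/3, 1/3)
2. J lies on line AR with AJ:JR = 1:3 ⇒ J = (1/4, 1/2)
3. H lies on line AP with AH:HP = 5:3 ⇒ H = (1/8, 1/8)
4. S lies on line JA with JS:SA = -3:2 ⇒ S = (1/2, 0)
2·[RHS] = 5/16, 2·[ZJH] = 11/32
[RHS]:[ZJH] = 5/16:11/32 = 10/11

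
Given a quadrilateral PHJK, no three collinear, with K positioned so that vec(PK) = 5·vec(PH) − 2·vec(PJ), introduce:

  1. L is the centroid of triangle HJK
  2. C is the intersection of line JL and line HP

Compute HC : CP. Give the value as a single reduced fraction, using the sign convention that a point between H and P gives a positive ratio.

HC:CP = -1/3

Choose coordinates P = (0, 0), H = (1, 0), J = (0, 1), K = (5, -2).
1. L is the centroid of triangle HJK ⇒ L = (2, -1/3)
2. C is the intersection of line JL and line HP ⇒ C = (3/2, 0)
C = H + t·(P−H) with t = -1/2, so HC:CP = t:(1−t) = -1/2:3/2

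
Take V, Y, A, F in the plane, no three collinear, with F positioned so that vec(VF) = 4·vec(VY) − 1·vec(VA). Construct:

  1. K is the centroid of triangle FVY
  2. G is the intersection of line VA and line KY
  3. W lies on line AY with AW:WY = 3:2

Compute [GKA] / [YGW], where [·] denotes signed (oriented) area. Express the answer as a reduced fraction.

[GKA]:[YGW] = -25/6

Assign V = (0, 0), Y = (1, 0), A = (0, 1), F = (4, -1) — the answer is frame-independent, so this choice is without loss of generality.
1. K is the centroid of triangle FVY ⇒ K = (5/3, -1/3)
2. G is the intersection of line VA and line KY ⇒ G = (0, 1/2)
3. W lies on line AY with AW:WY = 3:2 ⇒ W = (3/5, 2/5)
2·[GKA] = 5/6, 2·[YGW] = -1/5
[GKA]:[YGW] = 5/6:-1/5 = -25/6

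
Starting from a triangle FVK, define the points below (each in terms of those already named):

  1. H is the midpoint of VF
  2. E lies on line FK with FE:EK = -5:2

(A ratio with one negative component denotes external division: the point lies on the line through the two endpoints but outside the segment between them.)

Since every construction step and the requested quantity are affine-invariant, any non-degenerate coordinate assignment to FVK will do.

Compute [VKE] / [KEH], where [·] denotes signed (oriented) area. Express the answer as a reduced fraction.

Choose coordinates F = (0, 0), V = (1, 0), K = (0, 1).
1. H is the midpoint of VF ⇒ H = (1/2, 0)
2. E lies on line FK with FE:EK = -5:2 ⇒ E = (0, 5/3)
2·[VKE] = -2/3, 2·[KEH] = -1/3
[VKE]:[KEH] = -2/3:-1/3 = 2

[VKE]:[KEH] = 2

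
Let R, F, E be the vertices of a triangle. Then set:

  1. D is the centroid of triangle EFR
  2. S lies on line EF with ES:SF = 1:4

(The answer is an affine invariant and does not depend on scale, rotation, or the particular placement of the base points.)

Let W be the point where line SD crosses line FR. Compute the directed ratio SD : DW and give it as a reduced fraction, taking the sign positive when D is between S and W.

SD:DW = 7/5

Set R = (0, 0), F = (1, 0), E = (0, 1); any affine frame gives the same invariant.
1. D is the centroid of triangle EFR ⇒ D = (1/3, 1/3)
2. S lies on line EF with ES:SF = 1:4 ⇒ S = (1/5, 4/5)
line SD meets FR at W = (3/7, 0)
D = S + t·(W−S) with t = 7/12, so SD:DW = 7/12:5/12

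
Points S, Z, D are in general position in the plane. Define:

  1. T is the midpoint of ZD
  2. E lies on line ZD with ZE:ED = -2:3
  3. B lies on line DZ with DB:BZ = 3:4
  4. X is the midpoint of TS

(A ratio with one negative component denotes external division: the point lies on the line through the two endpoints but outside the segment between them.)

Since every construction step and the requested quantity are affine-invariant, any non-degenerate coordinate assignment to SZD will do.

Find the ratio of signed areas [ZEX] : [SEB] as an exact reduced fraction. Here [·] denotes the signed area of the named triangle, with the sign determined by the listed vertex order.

[ZEX]:[SEB] = -7/18

Choose coordinates S = (0, 0), Z = (1, 0), D = (0, 1).
1. T is the midpoint of ZD ⇒ T = (1/2, 1/2)
2. E lies on line ZD with ZE:ED = -2:3 ⇒ E = (3, -2)
3. B lies on line DZ with DB:BZ = 3:4 ⇒ B = (3/7, 4/7)
4. X is the midpoint of TS ⇒ X = (1/4, 1/4)
2·[ZEX] = -1, 2·[SEB] = 18/7
[ZEX]:[SEB] = -1:18/7 = -7/18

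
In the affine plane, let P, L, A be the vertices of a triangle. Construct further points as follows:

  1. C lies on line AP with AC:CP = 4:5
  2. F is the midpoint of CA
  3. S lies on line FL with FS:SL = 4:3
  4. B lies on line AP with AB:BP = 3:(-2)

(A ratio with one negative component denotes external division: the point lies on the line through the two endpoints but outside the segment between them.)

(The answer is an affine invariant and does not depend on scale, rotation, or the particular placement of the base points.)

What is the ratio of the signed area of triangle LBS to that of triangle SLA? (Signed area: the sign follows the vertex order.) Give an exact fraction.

[LBS]:[SLA] = -25/2

Assign P = (0, 0), L = (1, 0), A = (0, 1) — the answer is frame-independent, so this choice is without loss of generality.
1. C lies on line AP with AC:CP = 4:5 ⇒ C = (0, 5/9)
2. F is the midpoint of CA ⇒ F = (0, 7/9)
3. S lies on line FL with FS:SL = 4:3 ⇒ S = (4/7, 1/3)
4. B lies on line AP with AB:BP = 3:(-2) ⇒ B = (0, -2)
2·[LBS] = -25/21, 2·[SLA] = 2/21
[LBS]:[SLA] = -25/21:2/21 = -25/2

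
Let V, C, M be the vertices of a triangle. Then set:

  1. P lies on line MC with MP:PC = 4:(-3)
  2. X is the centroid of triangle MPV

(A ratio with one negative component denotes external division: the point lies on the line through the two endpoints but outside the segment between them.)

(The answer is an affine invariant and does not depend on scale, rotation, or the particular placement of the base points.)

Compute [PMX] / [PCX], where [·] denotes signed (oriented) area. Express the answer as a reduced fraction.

[PMX]:[PCX] = 4/3

Set V = (0, 0), C = (1, 0), M = (0, 1); any affine frame gives the same invariant.
1. P lies on line MC with MP:PC = 4:(-3) ⇒ P = (4, -3)
2. X is the centroid of triangle MPV ⇒ X = (4/3, -2/3)
2·[PMX] = 4/3, 2·[PCX] = 1
[PMX]:[PCX] = 4/3:1 = 4/3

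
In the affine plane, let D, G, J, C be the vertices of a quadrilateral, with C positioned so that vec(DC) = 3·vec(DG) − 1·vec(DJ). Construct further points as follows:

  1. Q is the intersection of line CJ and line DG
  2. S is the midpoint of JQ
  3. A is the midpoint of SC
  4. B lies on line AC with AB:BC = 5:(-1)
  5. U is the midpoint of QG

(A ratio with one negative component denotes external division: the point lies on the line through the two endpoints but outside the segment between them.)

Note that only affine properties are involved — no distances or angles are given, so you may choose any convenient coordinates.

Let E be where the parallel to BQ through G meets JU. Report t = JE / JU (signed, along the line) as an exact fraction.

t = 2

Work in coordinates with D = (0, 0), G = (1, 0), J = (0, 1), C = (3, -1).
1. Q is the intersection of line CJ and line DG ⇒ Q = (3/2, 0)
2. S is the midpoint of JQ ⇒ S = (3/4, 1/2)
3. A is the midpoint of SC ⇒ A = (15/8, -1/4)
4. B lies on line AC with AB:BC = 5:(-1) ⇒ B = (105/32, -19/16)
5. U is the midpoint of QG ⇒ U = (5/4, 0)
through G parallel to BQ: direction (-57/32, 19/16); meets JU at E = (5/2, -1)
E = J + t·(U−J) with t = 2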